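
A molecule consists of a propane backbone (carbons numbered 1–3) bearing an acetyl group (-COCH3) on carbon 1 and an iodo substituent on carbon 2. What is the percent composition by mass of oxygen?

Atom tally by fragment:
  CH3COCH2 → C:3 H:5 O:1
  CH(I) → C:1 H:1 I:1
  CH3 → C:1 H:3
Element totals:
  C: 5
  H: 9
  I: 1
  O: 1
Molecular formula: C5H9IO.
Molar mass = 212.030 g/mol.
Mass from O: 1 × 15.999 = 15.999 g/mol.
%O = 15.999 / 212.030 × 100 = 7.55%.

7.55%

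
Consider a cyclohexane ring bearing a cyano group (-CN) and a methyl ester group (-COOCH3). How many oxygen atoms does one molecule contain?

2

Atom tally by fragment:
  cyclohexane ring core → C:6 H:12
  (− 2 ring H displaced by substituents)
  + CN → C:1 N:1
  + COOCH3 → C:2 H:3 O:2
Element totals:
  C: 9
  H: 13
  N: 1
  O: 2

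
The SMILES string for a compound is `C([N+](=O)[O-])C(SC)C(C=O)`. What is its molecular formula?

Atom tally by fragment:
  O2NCH2 → C:1 H:2 N:1 O:2
  CH(SCH3) → C:2 H:4 S:1
  CH2CHO → C:2 H:3 O:1
Element totals:
  C: 5
  H: 9
  N: 1
  O: 3
  S: 1

C5H9NO3S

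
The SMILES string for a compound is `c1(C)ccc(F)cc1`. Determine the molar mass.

Atom tally by fragment:
  benzene ring core → C:6 H:6
  (− 2 ring H displaced by substituents)
  + CH3 → C:1 H:3
  + F → F:1
Element totals:
  C: 7
  H: 7
  F: 1
Molecular formula: C7H7F.
  M = 7(12.011) + 7(1.008) + 18.998
    = 84.077 + 7.056 + 18.998 = 110.131

110.13 g/mol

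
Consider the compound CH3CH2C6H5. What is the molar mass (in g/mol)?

Element totals:
  C: 8
  H: 10
Molecular formula: C8H10.
  M = 8(12.011) + 10(1.008)
    = 96.088 + 10.080 = 106.168

106.17 g/mol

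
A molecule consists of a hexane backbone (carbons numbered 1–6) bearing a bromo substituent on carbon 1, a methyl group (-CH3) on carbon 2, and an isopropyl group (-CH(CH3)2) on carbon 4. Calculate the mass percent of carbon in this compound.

Atom tally by fragment:
  BrCH2 → C:1 H:2 Br:1
  CH(CH3) → C:2 H:4
  CH2 → C:1 H:2
  CH(CH(CH3)2) → C:4 H:8
  CH2 → C:1 H:2
  CH3 → C:1 H:3
Element totals:
  C: 10
  H: 21
  Br: 1
Molecular formula: C10H21Br.
Molar mass = 221.182 g/mol.
Mass from C: 10 × 12.011 = 120.110 g/mol.
%C = 120.110 / 221.182 × 100 = 54.30%.

54.30%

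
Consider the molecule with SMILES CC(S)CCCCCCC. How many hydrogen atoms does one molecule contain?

Atom tally by fragment:
  CH3 → C:1 H:3
  CH(SH) → C:1 H:2 S:1
  CH2 → C:1 H:2
  CH2 → C:1 H:2
  CH2 → C:1 H:2
  CH2 → C:1 H:2
  CH2 → C:1 H:2
  CH2 → C:1 H:2
  CH3 → C:1 H:3
Element totals:
  C: 9
  H: 20
  S: 1

20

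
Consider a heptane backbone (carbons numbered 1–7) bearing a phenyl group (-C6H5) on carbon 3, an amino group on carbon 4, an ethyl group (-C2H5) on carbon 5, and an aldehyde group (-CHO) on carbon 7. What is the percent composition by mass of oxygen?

6.47%

Atom tally by fragment:
  CH3 → C:1 H:3
  CH2 → C:1 H:2
  CH(C6H5) → C:7 H:6
  CH(NH2) → C:1 H:3 N:1
  CH(C2H5) → C:3 H:6
  CH2 → C:1 H:2
  CH2CHO → C:2 H:3 O:1
Element totals:
  C: 16
  H: 25
  N: 1
  O: 1
Molecular formula: C16H25NO.
Molar mass = 247.382 g/mol.
Mass from O: 1 × 15.999 = 15.999 g/mol.
%O = 15.999 / 247.382 × 100 = 6.47%.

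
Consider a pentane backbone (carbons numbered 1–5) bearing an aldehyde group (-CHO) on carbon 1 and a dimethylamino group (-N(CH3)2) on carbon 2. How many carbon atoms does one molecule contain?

8

Atom tally by fragment:
  OHCCH2 → C:2 H:3 O:1
  CH(N(CH3)2) → C:3 H:7 N:1
  CH2 → C:1 H:2
  CH2 → C:1 H:2
  CH3 → C:1 H:3
Element totals:
  C: 8
  H: 17
  N: 1
  O: 1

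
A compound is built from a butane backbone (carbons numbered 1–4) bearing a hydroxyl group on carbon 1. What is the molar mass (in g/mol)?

Atom tally by fragment:
  HOCH2 → C:1 H:3 O:1
  CH2 → C:1 H:2
  CH2 → C:1 H:2
  CH3 → C:1 H:3
Element totals:
  C: 4
  H: 10
  O: 1
Molecular formula: C4H10O.
  M = 4(12.011) + 10(1.008) + 15.999
    = 48.044 + 10.080 + 15.999 = 74.123

74.12 g/mol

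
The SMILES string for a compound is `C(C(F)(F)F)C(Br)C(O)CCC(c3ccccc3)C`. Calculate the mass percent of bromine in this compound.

23.56%

Atom tally by fragment:
  F3CCH2 → C:2 H:2 F:3
  CH(Br) → C:1 H:1 Br:1
  CH(OH) → C:1 H:2 O:1
  CH2 → C:1 H:2
  CH2 → C:1 H:2
  CH(C6H5) → C:7 H:6
  CH3 → C:1 H:3
Element totals:
  C: 14
  H: 18
  Br: 1
  F: 3
  O: 1
Molecular formula: C14H18BrF3O.
Molar mass = 339.195 g/mol.
Mass from Br: 1 × 79.904 = 79.904 g/mol.
%Br = 79.904 / 339.195 × 100 = 23.56%.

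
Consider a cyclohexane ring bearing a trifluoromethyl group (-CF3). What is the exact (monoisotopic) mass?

Atom tally by fragment:
  cyclohexane ring core → C:6 H:12
  (− 1 ring H displaced by substituents)
  + CF3 → C:1 F:3
Element totals:
  C: 7
  H: 11
  F: 3
Molecular formula: C7H11F3.
  M = 7(12.0) + 11(1.007825) + 3(18.998403)
    = 84.000000 + 11.086075 + 56.995209 = 152.081284

152.0813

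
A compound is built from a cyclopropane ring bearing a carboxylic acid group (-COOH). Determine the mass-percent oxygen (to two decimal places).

Atom tally by fragment:
  cyclopropane ring core → C:3 H:6
  (− 1 ring H displaced by substituents)
  + COOH → C:1 H:1 O:2
Element totals:
  C: 4
  H: 6
  O: 2
Molecular formula: C4H6O2.
Molar mass = 86.090 g/mol.
Mass from O: 2 × 15.999 = 31.998 g/mol.
%O = 31.998 / 86.090 × 100 = 37.17%.

37.17%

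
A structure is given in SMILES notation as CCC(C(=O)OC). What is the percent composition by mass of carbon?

58.80%

Atom tally by fragment:
  CH3 → C:1 H:3
  CH2 → C:1 H:2
  CH2COOCH3 → C:3 H:5 O:2
Element totals:
  C: 5
  H: 10
  O: 2
Molecular formula: C5H10O2.
Molar mass = 102.133 g/mol.
Mass from C: 5 × 12.011 = 60.055 g/mol.
%C = 60.055 / 102.133 × 100 = 58.80%.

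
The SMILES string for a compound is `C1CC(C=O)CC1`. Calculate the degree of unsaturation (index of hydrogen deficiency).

Atom tally by fragment:
  cyclopentane ring core → C:5 H:10
  (− 1 ring H displaced by substituents)
  + CHO → C:1 H:1 O:1
Element totals:
  C: 6
  H: 10
  O: 1
Molecular formula: C6H10O.
DoU = (2C + 2 + N − H − X) / 2 = (2·6 + 2 + 0 − 10 − 0) / 2 = 2.

2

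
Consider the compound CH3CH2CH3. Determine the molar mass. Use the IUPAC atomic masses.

44.10 g/mol

Atom tally by fragment:
  CH3 → C:1 H:3
  CH2 → C:1 H:2
  CH3 → C:1 H:3
Element totals:
  C: 3
  H: 8
Molecular formula: C3H8.
  M = 3(12.011) + 8(1.008)
    = 36.033 + 8.064 = 44.097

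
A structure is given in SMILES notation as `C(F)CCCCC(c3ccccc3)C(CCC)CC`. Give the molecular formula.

C18H29F

Atom tally by fragment:
  FCH2 → C:1 H:2 F:1
  CH2 → C:1 H:2
  CH2 → C:1 H:2
  CH2 → C:1 H:2
  CH2 → C:1 H:2
  CH(C6H5) → C:7 H:6
  CH(CH2CH2CH3) → C:4 H:8
  CH2 → C:1 H:2
  CH3 → C:1 H:3
Element totals:
  C: 18
  H: 29
  F: 1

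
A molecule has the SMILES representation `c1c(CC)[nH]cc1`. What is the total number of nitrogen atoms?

1

Atom tally by fragment:
  pyrrole ring core → C:4 H:5 N:1
  (− 1 ring H displaced by substituents)
  + C2H5 → C:2 H:5
Element totals:
  C: 6
  H: 9
  N: 1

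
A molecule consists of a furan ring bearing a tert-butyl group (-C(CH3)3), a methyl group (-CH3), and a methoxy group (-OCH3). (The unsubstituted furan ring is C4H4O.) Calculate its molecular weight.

168.24 g/mol

Atom tally by fragment:
  furan ring core → C:4 H:4 O:1
  (− 3 ring H displaced by substituents)
  + C(CH3)3 → C:4 H:9
  + CH3 → C:1 H:3
  + OCH3 → C:1 H:3 O:1
Element totals:
  C: 10
  H: 16
  O: 2
Molecular formula: C10H16O2.
  M = 10(12.011) + 16(1.008) + 2(15.999)
    = 120.110 + 16.128 + 31.998 = 168.236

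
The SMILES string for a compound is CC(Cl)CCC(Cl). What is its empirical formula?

C5H10Cl2

Atom tally by fragment:
  CH3 → C:1 H:3
  CH(Cl) → C:1 H:1 Cl:1
  CH2 → C:1 H:2
  CH2 → C:1 H:2
  CH2Cl → C:1 H:2 Cl:1
Element totals:
  C: 5
  H: 10
  Cl: 2
Molecular formula: C5H10Cl2.
gcd of subscripts (5, 2, 10) = 1, so the empirical formula equals the molecular formula.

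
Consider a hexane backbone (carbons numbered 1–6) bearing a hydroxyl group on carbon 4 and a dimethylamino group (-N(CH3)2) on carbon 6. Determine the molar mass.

Atom tally by fragment:
  CH3 → C:1 H:3
  CH2 → C:1 H:2
  CH2 → C:1 H:2
  CH(OH) → C:1 H:2 O:1
  CH2 → C:1 H:2
  CH2N(CH3)2 → C:3 H:8 N:1
Element totals:
  C: 8
  H: 19
  N: 1
  O: 1
Molecular formula: C8H19NO.
  M = 8(12.011) + 19(1.008) + 14.007 + 15.999
    = 96.088 + 19.152 + 14.007 + 15.999 = 145.246

145.25 g/mol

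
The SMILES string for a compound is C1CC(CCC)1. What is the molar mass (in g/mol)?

84.16 g/mol

Atom tally by fragment:
  cyclopropane ring core → C:3 H:6
  (− 1 ring H displaced by substituents)
  + CH2CH2CH3 → C:3 H:7
Element totals:
  C: 6
  H: 12
Molecular formula: C6H12.
  M = 6(12.011) + 12(1.008)
    = 72.066 + 12.096 = 84.162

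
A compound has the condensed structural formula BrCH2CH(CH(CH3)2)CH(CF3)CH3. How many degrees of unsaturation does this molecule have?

0

Atom tally by fragment:
  BrCH2 → C:1 H:2 Br:1
  CH(CH(CH3)2) → C:4 H:8
  CH(CF3) → C:2 H:1 F:3
  CH3 → C:1 H:3
Element totals:
  C: 8
  H: 14
  Br: 1
  F: 3
Molecular formula: C8H14BrF3.
DoU = (2C + 2 + N − H − X) / 2 = (2·8 + 2 + 0 − 14 − 4) / 2 = 0.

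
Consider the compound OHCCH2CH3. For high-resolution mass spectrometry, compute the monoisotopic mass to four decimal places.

58.0419

Atom tally by fragment:
  OHCCH2 → C:2 H:3 O:1
  CH3 → C:1 H:3
Element totals:
  C: 3
  H: 6
  O: 1
Molecular formula: C3H6O.
  M = 3(12.0) + 6(1.007825) + 15.994915
    = 36.000000 + 6.046950 + 15.994915 = 58.041865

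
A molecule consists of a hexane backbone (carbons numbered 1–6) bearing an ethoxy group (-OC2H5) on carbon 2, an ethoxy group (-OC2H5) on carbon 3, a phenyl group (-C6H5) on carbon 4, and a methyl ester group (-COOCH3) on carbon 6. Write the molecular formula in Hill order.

Atom tally by fragment:
  CH3 → C:1 H:3
  CH(OC2H5) → C:3 H:6 O:1
  CH(OC2H5) → C:3 H:6 O:1
  CH(C6H5) → C:7 H:6
  CH2 → C:1 H:2
  CH2COOCH3 → C:3 H:5 O:2
Element totals:
  C: 18
  H: 28
  O: 4

C18H28O4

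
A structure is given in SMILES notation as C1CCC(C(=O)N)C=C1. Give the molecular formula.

Atom tally by fragment:
  cyclohexene ring core → C:6 H:10
  (− 1 ring H displaced by substituents)
  + CONH2 → C:1 H:2 O:1 N:1
Element totals:
  C: 7
  H: 11
  N: 1
  O: 1

C7H11NO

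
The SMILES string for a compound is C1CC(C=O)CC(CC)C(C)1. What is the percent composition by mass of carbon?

Atom tally by fragment:
  cyclohexane ring core → C:6 H:12
  (− 3 ring H displaced by substituents)
  + CHO → C:1 H:1 O:1
  + C2H5 → C:2 H:5
  + CH3 → C:1 H:3
Element totals:
  C: 10
  H: 18
  O: 1
Molecular formula: C10H18O.
Molar mass = 154.253 g/mol.
Mass from C: 10 × 12.011 = 120.110 g/mol.
%C = 120.110 / 154.253 × 100 = 77.87%.

77.87%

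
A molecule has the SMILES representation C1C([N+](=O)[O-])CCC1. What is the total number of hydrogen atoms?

9

Atom tally by fragment:
  cyclopentane ring core → C:5 H:10
  (− 1 ring H displaced by substituents)
  + NO2 → N:1 O:2
Element totals:
  C: 5
  H: 9
  N: 1
  O: 2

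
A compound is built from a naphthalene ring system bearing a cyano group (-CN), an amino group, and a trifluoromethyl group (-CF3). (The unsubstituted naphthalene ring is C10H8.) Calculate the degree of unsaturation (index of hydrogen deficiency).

9

Atom tally by fragment:
  naphthalene ring system core → C:10 H:8
  (− 3 ring H displaced by substituents)
  + CN → C:1 N:1
  + NH2 → N:1 H:2
  + CF3 → C:1 F:3
Element totals:
  C: 12
  H: 7
  F: 3
  N: 2
Molecular formula: C12H7F3N2.
DoU = (2C + 2 + N − H − X) / 2 = (2·12 + 2 + 2 − 7 − 3) / 2 = 9.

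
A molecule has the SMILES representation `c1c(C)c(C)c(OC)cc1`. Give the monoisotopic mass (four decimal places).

136.0888

Atom tally by fragment:
  benzene ring core → C:6 H:6
  (− 3 ring H displaced by substituents)
  + CH3 → C:1 H:3
  + CH3 → C:1 H:3
  + OCH3 → C:1 H:3 O:1
Element totals:
  C: 9
  H: 12
  O: 1
Molecular formula: C9H12O.
  M = 9(12.0) + 12(1.007825) + 15.994915
    = 108.000000 + 12.093900 + 15.994915 = 136.088815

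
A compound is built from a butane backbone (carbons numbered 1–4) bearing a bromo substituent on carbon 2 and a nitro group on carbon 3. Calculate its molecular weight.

Atom tally by fragment:
  CH3 → C:1 H:3
  CH(Br) → C:1 H:1 Br:1
  CH(NO2) → C:1 H:1 N:1 O:2
  CH3 → C:1 H:3
Element totals:
  C: 4
  H: 8
  Br: 1
  N: 1
  O: 2
Molecular formula: C4H8BrNO2.
  M = 4(12.011) + 8(1.008) + 79.904 + 14.007 + 2(15.999)
    = 48.044 + 8.064 + 79.904 + 14.007 + 31.998 = 182.017

182.02 g/mol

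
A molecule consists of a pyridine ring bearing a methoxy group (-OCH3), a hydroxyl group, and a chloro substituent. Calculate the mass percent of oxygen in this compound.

20.05%

Atom tally by fragment:
  pyridine ring core → C:5 H:5 N:1
  (− 3 ring H displaced by substituents)
  + OCH3 → C:1 H:3 O:1
  + OH → O:1 H:1
  + Cl → Cl:1
Element totals:
  C: 6
  H: 6
  Cl: 1
  N: 1
  O: 2
Molecular formula: C6H6ClNO2.
Molar mass = 159.569 g/mol.
Mass from O: 2 × 15.999 = 31.998 g/mol.
%O = 31.998 / 159.569 × 100 = 20.05%.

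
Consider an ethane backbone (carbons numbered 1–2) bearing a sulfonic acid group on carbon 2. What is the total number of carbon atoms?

2

Atom tally by fragment:
  CH3 → C:1 H:3
  CH2SO3H → C:1 H:3 S:1 O:3
Element totals:
  C: 2
  H: 6
  O: 3
  S: 1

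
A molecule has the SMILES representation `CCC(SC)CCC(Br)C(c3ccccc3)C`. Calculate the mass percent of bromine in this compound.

25.34%

Atom tally by fragment:
  CH3 → C:1 H:3
  CH2 → C:1 H:2
  CH(SCH3) → C:2 H:4 S:1
  CH2 → C:1 H:2
  CH2 → C:1 H:2
  CH(Br) → C:1 H:1 Br:1
  CH(C6H5) → C:7 H:6
  CH3 → C:1 H:3
Element totals:
  C: 15
  H: 23
  Br: 1
  S: 1
Molecular formula: C15H23BrS.
Molar mass = 315.313 g/mol.
Mass from Br: 1 × 79.904 = 79.904 g/mol.
%Br = 79.904 / 315.313 × 100 = 25.34%.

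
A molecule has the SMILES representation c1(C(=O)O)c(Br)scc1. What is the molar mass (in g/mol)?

207.04 g/mol

Atom tally by fragment:
  thiophene ring core → C:4 H:4 S:1
  (− 2 ring H displaced by substituents)
  + COOH → C:1 H:1 O:2
  + Br → Br:1
Element totals:
  C: 5
  H: 3
  Br: 1
  O: 2
  S: 1
Molecular formula: C5H3BrO2S.
  M = 5(12.011) + 3(1.008) + 79.904 + 2(15.999) + 32.06
    = 60.055 + 3.024 + 79.904 + 31.998 + 32.060 = 207.041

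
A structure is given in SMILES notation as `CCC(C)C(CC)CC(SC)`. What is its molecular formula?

C10H22S

Atom tally by fragment:
  CH3 → C:1 H:3
  CH2 → C:1 H:2
  CH(CH3) → C:2 H:4
  CH(C2H5) → C:3 H:6
  CH2 → C:1 H:2
  CH2SCH3 → C:2 H:5 S:1
Element totals:
  C: 10
  H: 22
  S: 1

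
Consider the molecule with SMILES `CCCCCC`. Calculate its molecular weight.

86.18 g/mol

Atom tally by fragment:
  CH3 → C:1 H:3
  CH2 → C:1 H:2
  CH2 → C:1 H:2
  CH2 → C:1 H:2
  CH2 → C:1 H:2
  CH3 → C:1 H:3
Element totals:
  C: 6
  H: 14
Molecular formula: C6H14.
  M = 6(12.011) + 14(1.008)
    = 72.066 + 14.112 = 86.178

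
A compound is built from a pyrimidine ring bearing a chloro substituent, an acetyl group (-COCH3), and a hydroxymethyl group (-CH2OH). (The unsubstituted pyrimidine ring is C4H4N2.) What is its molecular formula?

Atom tally by fragment:
  pyrimidine ring core → C:4 H:4 N:2
  (− 3 ring H displaced by substituents)
  + Cl → Cl:1
  + COCH3 → C:2 H:3 O:1
  + CH2OH → C:1 H:3 O:1
Element totals:
  C: 7
  H: 7
  Cl: 1
  N: 2
  O: 2

C7H7ClN2O2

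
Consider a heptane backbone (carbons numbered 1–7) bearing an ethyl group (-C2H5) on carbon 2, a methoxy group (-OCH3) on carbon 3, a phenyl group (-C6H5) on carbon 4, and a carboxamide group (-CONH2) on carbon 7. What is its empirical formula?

Atom tally by fragment:
  CH3 → C:1 H:3
  CH(C2H5) → C:3 H:6
  CH(OCH3) → C:2 H:4 O:1
  CH(C6H5) → C:7 H:6
  CH2 → C:1 H:2
  CH2 → C:1 H:2
  CH2CONH2 → C:2 H:4 O:1 N:1
Element totals:
  C: 17
  H: 27
  N: 1
  O: 2
Molecular formula: C17H27NO2.
gcd of subscripts (17, 27, 1, 2) = 1, so the empirical formula equals the molecular formula.

C17H27NO2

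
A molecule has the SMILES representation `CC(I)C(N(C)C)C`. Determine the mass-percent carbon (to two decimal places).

31.73%

Atom tally by fragment:
  CH3 → C:1 H:3
  CH(I) → C:1 H:1 I:1
  CH(N(CH3)2) → C:3 H:7 N:1
  CH3 → C:1 H:3
Element totals:
  C: 6
  H: 14
  I: 1
  N: 1
Molecular formula: C6H14IN.
Molar mass = 227.089 g/mol.
Mass from C: 6 × 12.011 = 72.066 g/mol.
%C = 72.066 / 227.089 × 100 = 31.73%.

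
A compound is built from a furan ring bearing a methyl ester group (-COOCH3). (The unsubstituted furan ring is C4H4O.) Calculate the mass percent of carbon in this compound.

57.14%

Atom tally by fragment:
  furan ring core → C:4 H:4 O:1
  (− 1 ring H displaced by substituents)
  + COOCH3 → C:2 H:3 O:2
Element totals:
  C: 6
  H: 6
  O: 3
Molecular formula: C6H6O3.
Molar mass = 126.111 g/mol.
Mass from C: 6 × 12.011 = 72.066 g/mol.
%C = 72.066 / 126.111 × 100 = 57.14%.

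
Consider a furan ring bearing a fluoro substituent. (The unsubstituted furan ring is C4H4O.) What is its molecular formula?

Atom tally by fragment:
  furan ring core → C:4 H:4 O:1
  (− 1 ring H displaced by substituents)
  + F → F:1
Element totals:
  C: 4
  H: 3
  F: 1
  O: 1

C4H3FO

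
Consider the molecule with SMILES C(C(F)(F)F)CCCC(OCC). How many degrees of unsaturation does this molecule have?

0

Atom tally by fragment:
  F3CCH2 → C:2 H:2 F:3
  CH2 → C:1 H:2
  CH2 → C:1 H:2
  CH2 → C:1 H:2
  CH2OC2H5 → C:3 H:7 O:1
Element totals:
  C: 8
  H: 15
  F: 3
  O: 1
Molecular formula: C8H15F3O.
DoU = (2C + 2 + N − H − X) / 2 = (2·8 + 2 + 0 − 15 − 3) / 2 = 0.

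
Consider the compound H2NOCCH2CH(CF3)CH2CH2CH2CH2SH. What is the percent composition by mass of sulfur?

13.98%

Element totals:
  C: 8
  H: 14
  F: 3
  N: 1
  O: 1
  S: 1
Molecular formula: C8H14F3NOS.
Molar mass = 229.260 g/mol.
Mass from S: 1 × 32.06 = 32.060 g/mol.
%S = 32.060 / 229.260 × 100 = 13.98%.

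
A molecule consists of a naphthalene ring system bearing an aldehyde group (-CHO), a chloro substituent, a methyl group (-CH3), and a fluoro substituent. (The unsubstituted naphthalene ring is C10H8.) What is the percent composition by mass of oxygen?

Atom tally by fragment:
  naphthalene ring system core → C:10 H:8
  (− 4 ring H displaced by substituents)
  + CHO → C:1 H:1 O:1
  + Cl → Cl:1
  + CH3 → C:1 H:3
  + F → F:1
Element totals:
  C: 12
  H: 8
  Cl: 1
  F: 1
  O: 1
Molecular formula: C12H8ClFO.
Molar mass = 222.643 g/mol.
Mass from O: 1 × 15.999 = 15.999 g/mol.
%O = 15.999 / 222.643 × 100 = 7.19%.

7.19%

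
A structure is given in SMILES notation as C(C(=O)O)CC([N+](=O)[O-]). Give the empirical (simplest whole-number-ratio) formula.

Atom tally by fragment:
  HOOCCH2 → C:2 H:3 O:2
  CH2 → C:1 H:2
  CH2NO2 → C:1 H:2 N:1 O:2
Element totals:
  C: 4
  H: 7
  N: 1
  O: 4
Molecular formula: C4H7NO4.
gcd of subscripts (4, 7, 1, 4) = 1, so the empirical formula equals the molecular formula.

C4H7NO4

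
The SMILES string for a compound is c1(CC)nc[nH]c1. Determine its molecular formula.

Atom tally by fragment:
  imidazole ring core → C:3 H:4 N:2
  (− 1 ring H displaced by substituents)
  + C2H5 → C:2 H:5
Element totals:
  C: 5
  H: 8
  N: 2

C5H8N2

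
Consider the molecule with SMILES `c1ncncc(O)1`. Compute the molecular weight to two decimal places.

96.09 g/mol

Atom tally by fragment:
  pyrimidine ring core → C:4 H:4 N:2
  (− 1 ring H displaced by substituents)
  + OH → O:1 H:1
Element totals:
  C: 4
  H: 4
  N: 2
  O: 1
Molecular formula: C4H4N2O.
  M = 4(12.011) + 4(1.008) + 2(14.007) + 15.999
    = 48.044 + 4.032 + 28.014 + 15.999 = 96.089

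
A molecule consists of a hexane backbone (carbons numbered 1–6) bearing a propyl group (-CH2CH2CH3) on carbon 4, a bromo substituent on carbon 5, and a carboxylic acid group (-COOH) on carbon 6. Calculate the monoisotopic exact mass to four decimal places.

250.0568

Atom tally by fragment:
  CH3 → C:1 H:3
  CH2 → C:1 H:2
  CH2 → C:1 H:2
  CH(CH2CH2CH3) → C:4 H:8
  CH(Br) → C:1 H:1 Br:1
  CH2COOH → C:2 H:3 O:2
Element totals:
  C: 10
  H: 19
  Br: 1
  O: 2
Molecular formula: C10H19BrO2.
  M = 10(12.0) + 19(1.007825) + 78.918338 + 2(15.994915)
    = 120.000000 + 19.148675 + 78.918338 + 31.989830 = 250.056843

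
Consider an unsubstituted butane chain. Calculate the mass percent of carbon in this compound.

Atom tally by fragment:
  CH3 → C:1 H:3
  CH2 → C:1 H:2
  CH2 → C:1 H:2
  CH3 → C:1 H:3
Element totals:
  C: 4
  H: 10
Molecular formula: C4H10.
Molar mass = 58.124 g/mol.
Mass from C: 4 × 12.011 = 48.044 g/mol.
%C = 48.044 / 58.124 × 100 = 82.66%.

82.66%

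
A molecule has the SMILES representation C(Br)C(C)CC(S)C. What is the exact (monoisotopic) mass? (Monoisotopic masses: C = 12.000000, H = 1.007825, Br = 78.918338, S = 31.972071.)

195.9921

Atom tally by fragment:
  BrCH2 → C:1 H:2 Br:1
  CH(CH3) → C:2 H:4
  CH2 → C:1 H:2
  CH(SH) → C:1 H:2 S:1
  CH3 → C:1 H:3
Element totals:
  C: 6
  H: 13
  Br: 1
  S: 1
Molecular formula: C6H13BrS.
  M = 6(12.0) + 13(1.007825) + 78.918338 + 31.972071
    = 72.000000 + 13.101725 + 78.918338 + 31.972071 = 195.992134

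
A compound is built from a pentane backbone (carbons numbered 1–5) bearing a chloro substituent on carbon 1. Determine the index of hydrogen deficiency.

0

Atom tally by fragment:
  ClCH2 → C:1 H:2 Cl:1
  CH2 → C:1 H:2
  CH2 → C:1 H:2
  CH2 → C:1 H:2
  CH3 → C:1 H:3
Element totals:
  C: 5
  H: 11
  Cl: 1
Molecular formula: C5H11Cl.
DoU = (2C + 2 + N − H − X) / 2 = (2·5 + 2 + 0 − 11 − 1) / 2 = 0.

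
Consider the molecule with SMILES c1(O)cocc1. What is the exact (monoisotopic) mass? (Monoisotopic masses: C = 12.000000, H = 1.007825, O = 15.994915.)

Atom tally by fragment:
  furan ring core → C:4 H:4 O:1
  (− 1 ring H displaced by substituents)
  + OH → O:1 H:1
Element totals:
  C: 4
  H: 4
  O: 2
Molecular formula: C4H4O2.
  M = 4(12.0) + 4(1.007825) + 2(15.994915)
    = 48.000000 + 4.031300 + 31.989830 = 84.021130

84.0211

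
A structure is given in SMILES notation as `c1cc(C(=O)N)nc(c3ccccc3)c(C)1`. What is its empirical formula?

C13H12N2O

Atom tally by fragment:
  pyridine ring core → C:5 H:5 N:1
  (− 3 ring H displaced by substituents)
  + CONH2 → C:1 H:2 O:1 N:1
  + C6H5 → C:6 H:5
  + CH3 → C:1 H:3
Element totals:
  C: 13
  H: 12
  N: 2
  O: 1
Molecular formula: C13H12N2O.
gcd of subscripts (13, 12, 2, 1) = 1, so the empirical formula equals the molecular formula.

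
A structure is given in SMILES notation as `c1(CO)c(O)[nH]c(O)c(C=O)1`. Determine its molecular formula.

C6H7NO4

Atom tally by fragment:
  pyrrole ring core → C:4 H:5 N:1
  (− 4 ring H displaced by substituents)
  + CH2OH → C:1 H:3 O:1
  + OH → O:1 H:1
  + OH → O:1 H:1
  + CHO → C:1 H:1 O:1
Element totals:
  C: 6
  H: 7
  N: 1
  O: 4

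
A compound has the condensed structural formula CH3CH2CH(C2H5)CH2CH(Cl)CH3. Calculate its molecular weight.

148.67 g/mol

Atom tally by fragment:
  CH3 → C:1 H:3
  CH2 → C:1 H:2
  CH(C2H5) → C:3 H:6
  CH2 → C:1 H:2
  CH(Cl) → C:1 H:1 Cl:1
  CH3 → C:1 H:3
Element totals:
  C: 8
  H: 17
  Cl: 1
Molecular formula: C8H17Cl.
  M = 8(12.011) + 17(1.008) + 35.45
    = 96.088 + 17.136 + 35.450 = 148.674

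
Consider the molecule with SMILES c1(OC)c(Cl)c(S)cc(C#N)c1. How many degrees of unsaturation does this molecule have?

6

Atom tally by fragment:
  benzene ring core → C:6 H:6
  (− 4 ring H displaced by substituents)
  + OCH3 → C:1 H:3 O:1
  + Cl → Cl:1
  + SH → S:1 H:1
  + CN → C:1 N:1
Element totals:
  C: 8
  H: 6
  Cl: 1
  N: 1
  O: 1
  S: 1
Molecular formula: C8H6ClNOS.
DoU = (2C + 2 + N − H − X) / 2 = (2·8 + 2 + 1 − 6 − 1) / 2 = 6.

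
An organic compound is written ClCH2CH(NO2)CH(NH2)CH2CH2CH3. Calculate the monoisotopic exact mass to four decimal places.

Element totals:
  C: 6
  H: 13
  Cl: 1
  N: 2
  O: 2
Molecular formula: C6H13ClN2O2.
  M = 6(12.0) + 13(1.007825) + 34.968853 + 2(14.003074) + 2(15.994915)
    = 72.000000 + 13.101725 + 34.968853 + 28.006148 + 31.989830 = 180.066556

180.0666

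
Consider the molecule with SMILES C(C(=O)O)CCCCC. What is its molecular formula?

Atom tally by fragment:
  HOOCCH2 → C:2 H:3 O:2
  CH2 → C:1 H:2
  CH2 → C:1 H:2
  CH2 → C:1 H:2
  CH2 → C:1 H:2
  CH3 → C:1 H:3
Element totals:
  C: 7
  H: 14
  O: 2

C7H14O2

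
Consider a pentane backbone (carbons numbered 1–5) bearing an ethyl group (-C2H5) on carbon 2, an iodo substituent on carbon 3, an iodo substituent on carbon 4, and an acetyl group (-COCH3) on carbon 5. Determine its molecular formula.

Atom tally by fragment:
  CH3 → C:1 H:3
  CH(C2H5) → C:3 H:6
  CH(I) → C:1 H:1 I:1
  CH(I) → C:1 H:1 I:1
  CH2COCH3 → C:3 H:5 O:1
Element totals:
  C: 9
  H: 16
  I: 2
  O: 1

C9H16I2O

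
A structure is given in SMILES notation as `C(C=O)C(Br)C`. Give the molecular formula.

Atom tally by fragment:
  OHCCH2 → C:2 H:3 O:1
  CH(Br) → C:1 H:1 Br:1
  CH3 → C:1 H:3
Element totals:
  C: 4
  H: 7
  Br: 1
  O: 1

C4H7BrO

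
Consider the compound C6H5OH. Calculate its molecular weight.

Element totals:
  C: 6
  H: 6
  O: 1
Molecular formula: C6H6O.
  M = 6(12.011) + 6(1.008) + 15.999
    = 72.066 + 6.048 + 15.999 = 94.113

94.11 g/mol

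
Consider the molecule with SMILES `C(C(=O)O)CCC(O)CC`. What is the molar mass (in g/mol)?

146.19 g/mol

Atom tally by fragment:
  HOOCCH2 → C:2 H:3 O:2
  CH2 → C:1 H:2
  CH2 → C:1 H:2
  CH(OH) → C:1 H:2 O:1
  CH2 → C:1 H:2
  CH3 → C:1 H:3
Element totals:
  C: 7
  H: 14
  O: 3
Molecular formula: C7H14O3.
  M = 7(12.011) + 14(1.008) + 3(15.999)
    = 84.077 + 14.112 + 47.997 = 146.186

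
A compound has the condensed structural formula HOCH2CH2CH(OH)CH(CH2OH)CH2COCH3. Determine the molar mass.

Atom tally by fragment:
  HOCH2CH2 → C:2 H:5 O:1
  CH(OH) → C:1 H:2 O:1
  CH(CH2OH) → C:2 H:4 O:1
  CH2COCH3 → C:3 H:5 O:1
Element totals:
  C: 8
  H: 16
  O: 4
Molecular formula: C8H16O4.
  M = 8(12.011) + 16(1.008) + 4(15.999)
    = 96.088 + 16.128 + 63.996 = 176.212

176.21 g/mol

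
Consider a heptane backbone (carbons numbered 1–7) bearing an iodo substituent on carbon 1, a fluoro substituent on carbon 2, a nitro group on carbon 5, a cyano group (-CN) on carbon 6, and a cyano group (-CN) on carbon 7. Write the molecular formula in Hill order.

C9H11FIN3O2

Atom tally by fragment:
  ICH2 → C:1 H:2 I:1
  CH(F) → C:1 H:1 F:1
  CH2 → C:1 H:2
  CH2 → C:1 H:2
  CH(NO2) → C:1 H:1 N:1 O:2
  CH(CN) → C:2 H:1 N:1
  CH2CN → C:2 H:2 N:1
Element totals:
  C: 9
  H: 11
  F: 1
  I: 1
  N: 3
  O: 2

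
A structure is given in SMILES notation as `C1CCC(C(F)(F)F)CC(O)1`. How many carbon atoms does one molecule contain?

7

Atom tally by fragment:
  cyclohexane ring core → C:6 H:12
  (− 2 ring H displaced by substituents)
  + CF3 → C:1 F:3
  + OH → O:1 H:1
Element totals:
  C: 7
  H: 11
  F: 3
  O: 1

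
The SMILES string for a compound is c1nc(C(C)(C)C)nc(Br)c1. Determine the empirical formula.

Atom tally by fragment:
  pyrimidine ring core → C:4 H:4 N:2
  (− 2 ring H displaced by substituents)
  + C(CH3)3 → C:4 H:9
  + Br → Br:1
Element totals:
  C: 8
  H: 11
  Br: 1
  N: 2
Molecular formula: C8H11BrN2.
gcd of subscripts (1, 8, 11, 2) = 1, so the empirical formula equals the molecular formula.

C8H11BrN2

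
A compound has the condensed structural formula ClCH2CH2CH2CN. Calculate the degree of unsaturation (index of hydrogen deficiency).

Atom tally by fragment:
  ClCH2 → C:1 H:2 Cl:1
  CH2 → C:1 H:2
  CH2CN → C:2 H:2 N:1
Element totals:
  C: 4
  H: 6
  Cl: 1
  N: 1
Molecular formula: C4H6ClN.
DoU = (2C + 2 + N − H − X) / 2 = (2·4 + 2 + 1 − 6 − 1) / 2 = 2.

2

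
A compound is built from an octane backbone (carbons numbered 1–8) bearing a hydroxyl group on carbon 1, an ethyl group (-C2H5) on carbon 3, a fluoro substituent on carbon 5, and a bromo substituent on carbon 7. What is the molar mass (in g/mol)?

Atom tally by fragment:
  HOCH2 → C:1 H:3 O:1
  CH2 → C:1 H:2
  CH(C2H5) → C:3 H:6
  CH2 → C:1 H:2
  CH(F) → C:1 H:1 F:1
  CH2 → C:1 H:2
  CH(Br) → C:1 H:1 Br:1
  CH3 → C:1 H:3
Element totals:
  C: 10
  H: 20
  Br: 1
  F: 1
  O: 1
Molecular formula: C10H20BrFO.
  M = 10(12.011) + 20(1.008) + 79.904 + 18.998 + 15.999
    = 120.110 + 20.160 + 79.904 + 18.998 + 15.999 = 255.171

255.17 g/mol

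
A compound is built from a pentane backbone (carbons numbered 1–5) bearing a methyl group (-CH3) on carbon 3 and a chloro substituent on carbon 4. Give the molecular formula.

C6H13Cl

Atom tally by fragment:
  CH3 → C:1 H:3
  CH2 → C:1 H:2
  CH(CH3) → C:2 H:4
  CH(Cl) → C:1 H:1 Cl:1
  CH3 → C:1 H:3
Element totals:
  C: 6
  H: 13
  Cl: 1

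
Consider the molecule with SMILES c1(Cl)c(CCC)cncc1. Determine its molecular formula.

C8H10ClN

Atom tally by fragment:
  pyridine ring core → C:5 H:5 N:1
  (− 2 ring H displaced by substituents)
  + Cl → Cl:1
  + CH2CH2CH3 → C:3 H:7
Element totals:
  C: 8
  H: 10
  Cl: 1
  N: 1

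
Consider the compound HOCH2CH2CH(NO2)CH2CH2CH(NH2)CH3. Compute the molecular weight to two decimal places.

Atom tally by fragment:
  HOCH2CH2 → C:2 H:5 O:1
  CH(NO2) → C:1 H:1 N:1 O:2
  CH2 → C:1 H:2
  CH2 → C:1 H:2
  CH(NH2) → C:1 H:3 N:1
  CH3 → C:1 H:3
Element totals:
  C: 7
  H: 16
  N: 2
  O: 3
Molecular formula: C7H16N2O3.
  M = 7(12.011) + 16(1.008) + 2(14.007) + 3(15.999)
    = 84.077 + 16.128 + 28.014 + 47.997 = 176.216

176.22 g/mol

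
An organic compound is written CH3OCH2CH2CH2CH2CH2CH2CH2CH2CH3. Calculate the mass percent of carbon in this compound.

75.88%

Atom tally by fragment:
  CH3OCH2 → C:2 H:5 O:1
  CH2 → C:1 H:2
  CH2 → C:1 H:2
  CH2 → C:1 H:2
  CH2 → C:1 H:2
  CH2 → C:1 H:2
  CH2 → C:1 H:2
  CH2 → C:1 H:2
  CH3 → C:1 H:3
Element totals:
  C: 10
  H: 22
  O: 1
Molecular formula: C10H22O.
Molar mass = 158.285 g/mol.
Mass from C: 10 × 12.011 = 120.110 g/mol.
%C = 120.110 / 158.285 × 100 = 75.88%.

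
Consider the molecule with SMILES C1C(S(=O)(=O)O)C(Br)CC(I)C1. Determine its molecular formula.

C6H10BrIO3S

Atom tally by fragment:
  cyclohexane ring core → C:6 H:12
  (− 3 ring H displaced by substituents)
  + SO3H → S:1 O:3 H:1
  + Br → Br:1
  + I → I:1
Element totals:
  C: 6
  H: 10
  Br: 1
  I: 1
  O: 3
  S: 1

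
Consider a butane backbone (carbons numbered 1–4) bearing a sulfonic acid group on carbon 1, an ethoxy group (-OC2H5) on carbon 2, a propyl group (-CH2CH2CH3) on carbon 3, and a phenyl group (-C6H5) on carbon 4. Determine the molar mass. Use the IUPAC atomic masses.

Atom tally by fragment:
  HO3SCH2 → C:1 H:3 S:1 O:3
  CH(OC2H5) → C:3 H:6 O:1
  CH(CH2CH2CH3) → C:4 H:8
  CH2C6H5 → C:7 H:7
Element totals:
  C: 15
  H: 24
  O: 4
  S: 1
Molecular formula: C15H24O4S.
  M = 15(12.011) + 24(1.008) + 4(15.999) + 32.06
    = 180.165 + 24.192 + 63.996 + 32.060 = 300.413

300.41 g/mol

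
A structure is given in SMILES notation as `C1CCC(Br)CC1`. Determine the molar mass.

Atom tally by fragment:
  cyclohexane ring core → C:6 H:12
  (− 1 ring H displaced by substituents)
  + Br → Br:1
Element totals:
  C: 6
  H: 11
  Br: 1
Molecular formula: C6H11Br.
  M = 6(12.011) + 11(1.008) + 79.904
    = 72.066 + 11.088 + 79.904 = 163.058

163.06 g/mol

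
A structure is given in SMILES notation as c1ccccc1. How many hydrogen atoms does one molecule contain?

6

Atom tally by fragment:
  benzene ring core → C:6 H:6
Element totals:
  C: 6
  H: 6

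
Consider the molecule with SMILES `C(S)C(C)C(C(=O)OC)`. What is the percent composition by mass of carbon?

48.62%

Atom tally by fragment:
  HSCH2 → C:1 H:3 S:1
  CH(CH3) → C:2 H:4
  CH2COOCH3 → C:3 H:5 O:2
Element totals:
  C: 6
  H: 12
  O: 2
  S: 1
Molecular formula: C6H12O2S.
Molar mass = 148.220 g/mol.
Mass from C: 6 × 12.011 = 72.066 g/mol.
%C = 72.066 / 148.220 × 100 = 48.62%.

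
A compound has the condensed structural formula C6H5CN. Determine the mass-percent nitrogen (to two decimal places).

13.58%

Element totals:
  C: 7
  H: 5
  N: 1
Molecular formula: C7H5N.
Molar mass = 103.124 g/mol.
Mass from N: 1 × 14.007 = 14.007 g/mol.
%N = 14.007 / 103.124 × 100 = 13.58%.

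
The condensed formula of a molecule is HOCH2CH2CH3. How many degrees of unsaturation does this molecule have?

0

Atom tally by fragment:
  HOCH2CH2 → C:2 H:5 O:1
  CH3 → C:1 H:3
Element totals:
  C: 3
  H: 8
  O: 1
Molecular formula: C3H8O.
DoU = (2C + 2 + N − H − X) / 2 = (2·3 + 2 + 0 − 8 − 0) / 2 = 0.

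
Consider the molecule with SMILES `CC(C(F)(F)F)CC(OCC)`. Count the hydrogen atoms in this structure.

13

Atom tally by fragment:
  CH3 → C:1 H:3
  CH(CF3) → C:2 H:1 F:3
  CH2 → C:1 H:2
  CH2OC2H5 → C:3 H:7 O:1
Element totals:
  C: 7
  H: 13
  F: 3
  O: 1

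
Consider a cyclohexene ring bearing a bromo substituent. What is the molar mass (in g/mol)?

Atom tally by fragment:
  cyclohexene ring core → C:6 H:10
  (− 1 ring H displaced by substituents)
  + Br → Br:1
Element totals:
  C: 6
  H: 9
  Br: 1
Molecular formula: C6H9Br.
  M = 6(12.011) + 9(1.008) + 79.904
    = 72.066 + 9.072 + 79.904 = 161.042

161.04 g/mol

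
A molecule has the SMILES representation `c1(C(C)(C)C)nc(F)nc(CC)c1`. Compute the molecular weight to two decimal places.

Atom tally by fragment:
  pyrimidine ring core → C:4 H:4 N:2
  (− 3 ring H displaced by substituents)
  + C(CH3)3 → C:4 H:9
  + F → F:1
  + C2H5 → C:2 H:5
Element totals:
  C: 10
  H: 15
  F: 1
  N: 2
Molecular formula: C10H15FN2.
  M = 10(12.011) + 15(1.008) + 18.998 + 2(14.007)
    = 120.110 + 15.120 + 18.998 + 28.014 = 182.242

182.24 g/mol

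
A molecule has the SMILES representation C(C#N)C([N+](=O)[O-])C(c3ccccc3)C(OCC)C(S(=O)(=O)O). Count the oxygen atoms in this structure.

6

Atom tally by fragment:
  NCCH2 → C:2 H:2 N:1
  CH(NO2) → C:1 H:1 N:1 O:2
  CH(C6H5) → C:7 H:6
  CH(OC2H5) → C:3 H:6 O:1
  CH2SO3H → C:1 H:3 S:1 O:3
Element totals:
  C: 14
  H: 18
  N: 2
  O: 6
  S: 1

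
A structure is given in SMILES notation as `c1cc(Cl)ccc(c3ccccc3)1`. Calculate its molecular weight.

Atom tally by fragment:
  benzene ring core → C:6 H:6
  (− 2 ring H displaced by substituents)
  + Cl → Cl:1
  + C6H5 → C:6 H:5
Element totals:
  C: 12
  H: 9
  Cl: 1
Molecular formula: C12H9Cl.
  M = 12(12.011) + 9(1.008) + 35.45
    = 144.132 + 9.072 + 35.450 = 188.654

188.65 g/mol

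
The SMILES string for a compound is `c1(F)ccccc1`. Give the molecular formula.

Atom tally by fragment:
  benzene ring core → C:6 H:6
  (− 1 ring H displaced by substituents)
  + F → F:1
Element totals:
  C: 6
  H: 5
  F: 1

C6H5F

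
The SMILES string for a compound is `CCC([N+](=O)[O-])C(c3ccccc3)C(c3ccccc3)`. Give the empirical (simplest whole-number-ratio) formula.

Atom tally by fragment:
  CH3 → C:1 H:3
  CH2 → C:1 H:2
  CH(NO2) → C:1 H:1 N:1 O:2
  CH(C6H5) → C:7 H:6
  CH2C6H5 → C:7 H:7
Element totals:
  C: 17
  H: 19
  N: 1
  O: 2
Molecular formula: C17H19NO2.
gcd of subscripts (17, 19, 1, 2) = 1, so the empirical formula equals the molecular formula.

C17H19NO2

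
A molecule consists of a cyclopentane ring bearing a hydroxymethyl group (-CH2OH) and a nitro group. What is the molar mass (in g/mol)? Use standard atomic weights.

Atom tally by fragment:
  cyclopentane ring core → C:5 H:10
  (− 2 ring H displaced by substituents)
  + CH2OH → C:1 H:3 O:1
  + NO2 → N:1 O:2
Element totals:
  C: 6
  H: 11
  N: 1
  O: 3
Molecular formula: C6H11NO3.
  M = 6(12.011) + 11(1.008) + 14.007 + 3(15.999)
    = 72.066 + 11.088 + 14.007 + 47.997 = 145.158

145.16 g/mol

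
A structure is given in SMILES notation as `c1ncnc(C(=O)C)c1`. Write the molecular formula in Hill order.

Atom tally by fragment:
  pyrimidine ring core → C:4 H:4 N:2
  (− 1 ring H displaced by substituents)
  + COCH3 → C:2 H:3 O:1
Element totals:
  C: 6
  H: 6
  N: 2
  O: 1

C6H6N2O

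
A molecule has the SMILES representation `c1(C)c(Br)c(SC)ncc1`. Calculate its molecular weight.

218.11 g/mol

Atom tally by fragment:
  pyridine ring core → C:5 H:5 N:1
  (− 3 ring H displaced by substituents)
  + CH3 → C:1 H:3
  + Br → Br:1
  + SCH3 → C:1 H:3 S:1
Element totals:
  C: 7
  H: 8
  Br: 1
  N: 1
  S: 1
Molecular formula: C7H8BrNS.
  M = 7(12.011) + 8(1.008) + 79.904 + 14.007 + 32.06
    = 84.077 + 8.064 + 79.904 + 14.007 + 32.060 = 218.112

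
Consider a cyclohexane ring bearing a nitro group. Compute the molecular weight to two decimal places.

Atom tally by fragment:
  cyclohexane ring core → C:6 H:12
  (− 1 ring H displaced by substituents)
  + NO2 → N:1 O:2
Element totals:
  C: 6
  H: 11
  N: 1
  O: 2
Molecular formula: C6H11NO2.
  M = 6(12.011) + 11(1.008) + 14.007 + 2(15.999)
    = 72.066 + 11.088 + 14.007 + 31.998 = 129.159

129.16 g/mol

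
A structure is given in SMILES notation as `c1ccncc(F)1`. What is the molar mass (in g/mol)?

97.09 g/mol

Atom tally by fragment:
  pyridine ring core → C:5 H:5 N:1
  (− 1 ring H displaced by substituents)
  + F → F:1
Element totals:
  C: 5
  H: 4
  F: 1
  N: 1
Molecular formula: C5H4FN.
  M = 5(12.011) + 4(1.008) + 18.998 + 14.007
    = 60.055 + 4.032 + 18.998 + 14.007 = 97.092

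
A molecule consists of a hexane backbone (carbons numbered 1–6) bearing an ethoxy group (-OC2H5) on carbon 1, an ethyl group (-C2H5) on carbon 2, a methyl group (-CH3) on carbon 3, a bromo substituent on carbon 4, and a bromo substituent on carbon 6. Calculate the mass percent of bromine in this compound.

Atom tally by fragment:
  C2H5OCH2 → C:3 H:7 O:1
  CH(C2H5) → C:3 H:6
  CH(CH3) → C:2 H:4
  CH(Br) → C:1 H:1 Br:1
  CH2 → C:1 H:2
  CH2Br → C:1 H:2 Br:1
Element totals:
  C: 11
  H: 22
  Br: 2
  O: 1
Molecular formula: C11H22Br2O.
Molar mass = 330.104 g/mol.
Mass from Br: 2 × 79.904 = 159.808 g/mol.
%Br = 159.808 / 330.104 × 100 = 48.41%.

48.41%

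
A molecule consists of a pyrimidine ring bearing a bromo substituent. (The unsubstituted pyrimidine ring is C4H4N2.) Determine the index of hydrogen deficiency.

Atom tally by fragment:
  pyrimidine ring core → C:4 H:4 N:2
  (− 1 ring H displaced by substituents)
  + Br → Br:1
Element totals:
  C: 4
  H: 3
  Br: 1
  N: 2
Molecular formula: C4H3BrN2.
DoU = (2C + 2 + N − H − X) / 2 = (2·4 + 2 + 2 − 3 − 1) / 2 = 4.

4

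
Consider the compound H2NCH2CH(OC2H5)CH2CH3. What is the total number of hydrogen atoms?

15

Atom tally by fragment:
  H2NCH2 → C:1 H:4 N:1
  CH(OC2H5) → C:3 H:6 O:1
  CH2 → C:1 H:2
  CH3 → C:1 H:3
Element totals:
  C: 6
  H: 15
  N: 1
  O: 1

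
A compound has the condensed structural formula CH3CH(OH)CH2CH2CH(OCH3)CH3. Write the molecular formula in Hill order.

Atom tally by fragment:
  CH3 → C:1 H:3
  CH(OH) → C:1 H:2 O:1
  CH2 → C:1 H:2
  CH2 → C:1 H:2
  CH(OCH3) → C:2 H:4 O:1
  CH3 → C:1 H:3
Element totals:
  C: 7
  H: 16
  O: 2

C7H16O2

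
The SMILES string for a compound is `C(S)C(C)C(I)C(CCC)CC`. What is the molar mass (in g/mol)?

Atom tally by fragment:
  HSCH2 → C:1 H:3 S:1
  CH(CH3) → C:2 H:4
  CH(I) → C:1 H:1 I:1
  CH(CH2CH2CH3) → C:4 H:8
  CH2 → C:1 H:2
  CH3 → C:1 H:3
Element totals:
  C: 10
  H: 21
  I: 1
  S: 1
Molecular formula: C10H21IS.
  M = 10(12.011) + 21(1.008) + 126.904 + 32.06
    = 120.110 + 21.168 + 126.904 + 32.060 = 300.242

300.24 g/mol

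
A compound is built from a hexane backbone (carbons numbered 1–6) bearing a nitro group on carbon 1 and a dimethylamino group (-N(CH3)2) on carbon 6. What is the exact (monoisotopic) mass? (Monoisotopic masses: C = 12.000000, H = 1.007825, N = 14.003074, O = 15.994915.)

Atom tally by fragment:
  O2NCH2 → C:1 H:2 N:1 O:2
  CH2 → C:1 H:2
  CH2 → C:1 H:2
  CH2 → C:1 H:2
  CH2 → C:1 H:2
  CH2N(CH3)2 → C:3 H:8 N:1
Element totals:
  C: 8
  H: 18
  N: 2
  O: 2
Molecular formula: C8H18N2O2.
  M = 8(12.0) + 18(1.007825) + 2(14.003074) + 2(15.994915)
    = 96.000000 + 18.140850 + 28.006148 + 31.989830 = 174.136828

174.1368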